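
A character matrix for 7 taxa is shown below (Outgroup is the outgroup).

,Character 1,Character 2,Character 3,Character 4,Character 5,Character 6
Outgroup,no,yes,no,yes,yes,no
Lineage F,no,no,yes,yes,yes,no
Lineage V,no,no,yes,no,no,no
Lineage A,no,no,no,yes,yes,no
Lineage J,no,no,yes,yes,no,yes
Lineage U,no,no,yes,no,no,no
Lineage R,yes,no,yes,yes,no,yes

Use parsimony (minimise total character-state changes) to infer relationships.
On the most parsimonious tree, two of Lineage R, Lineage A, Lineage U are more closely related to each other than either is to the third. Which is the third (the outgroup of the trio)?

Character polarity is set by the outgroup: the derived state is whichever differs from the outgroup's state, so for Character 2, Character 4, Character 5 the derived state is 'no', and for the remaining characters it is 'yes'.
Character 1 (derived state 'yes') is unique to Lineage R (autapomorphy; uninformative for grouping).
All ingroup taxa share the derived state 'no' for Character 2; it defines the ingroup but does not resolve relationships within it.
Only Lineage F, Lineage J, Lineage R, Lineage U, and Lineage V show the derived state 'yes' for Character 3, supporting them as a clade.
Only Lineage U and Lineage V show the derived state 'no' for Character 4, supporting them as a clade.
Only Lineage J, Lineage R, Lineage U, and Lineage V show the derived state 'no' for Character 5, supporting them as a clade.
Only Lineage J and Lineage R show the derived state 'yes' for Character 6, supporting them as a clade.
Most parsimonious ingroup topology: ((Lineage F,((Lineage V,Lineage U),(Lineage J,Lineage R))),Lineage A).
Lineage R and Lineage U share a more recent common ancestor with each other than either does with Lineage A, so Lineage A is the least closely related of the three.

Lineage A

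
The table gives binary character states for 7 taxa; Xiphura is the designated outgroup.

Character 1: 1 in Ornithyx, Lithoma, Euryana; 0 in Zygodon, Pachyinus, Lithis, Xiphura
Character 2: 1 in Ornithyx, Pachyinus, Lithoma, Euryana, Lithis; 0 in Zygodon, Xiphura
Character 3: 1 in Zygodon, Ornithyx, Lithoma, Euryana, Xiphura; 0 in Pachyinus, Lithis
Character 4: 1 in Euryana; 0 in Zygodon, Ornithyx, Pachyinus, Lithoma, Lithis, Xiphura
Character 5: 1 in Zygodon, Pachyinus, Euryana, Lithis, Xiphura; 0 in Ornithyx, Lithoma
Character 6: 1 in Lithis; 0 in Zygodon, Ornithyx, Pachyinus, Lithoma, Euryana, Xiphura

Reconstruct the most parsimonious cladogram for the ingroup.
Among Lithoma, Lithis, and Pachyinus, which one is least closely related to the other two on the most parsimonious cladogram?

Lithoma

Character polarity is set by the outgroup: the derived state is whichever differs from the outgroup's state, so for Character 3, Character 5 the derived state is '0', and for the remaining characters it is '1'.
Character 1: derived state '1' in Euryana, Lithoma, and Ornithyx only — synapomorphy for {Euryana, Lithoma, Ornithyx}.
Character 2: derived state '1' in Euryana, Lithis, Lithoma, Ornithyx, and Pachyinus only — synapomorphy for {Euryana, Lithis, Lithoma, Ornithyx, Pachyinus}.
Character 3 (derived state '0') is shared by Lithis and Pachyinus — a synapomorphy uniting that clade.
Character 4 (derived state '1') is unique to Euryana (autapomorphy; uninformative for grouping).
Character 5: derived state '0' in Lithoma and Ornithyx only — synapomorphy for {Lithoma, Ornithyx}.
Character 6 (derived state '1') is unique to Lithis (autapomorphy; uninformative for grouping).
Most parsimonious ingroup topology: (((Lithis,Pachyinus),((Lithoma,Ornithyx),Euryana)),Zygodon).
Lithis and Pachyinus share a more recent common ancestor with each other than either does with Lithoma, so Lithoma is the least closely related of the three.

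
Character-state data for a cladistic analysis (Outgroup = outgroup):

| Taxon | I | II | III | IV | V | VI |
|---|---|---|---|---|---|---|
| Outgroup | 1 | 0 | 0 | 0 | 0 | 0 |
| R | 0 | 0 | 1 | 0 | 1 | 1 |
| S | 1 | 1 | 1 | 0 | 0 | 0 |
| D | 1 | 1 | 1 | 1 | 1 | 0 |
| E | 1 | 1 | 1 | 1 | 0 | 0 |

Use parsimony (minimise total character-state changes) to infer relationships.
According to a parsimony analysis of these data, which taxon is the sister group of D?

Character polarity is set by the outgroup: the derived state is whichever differs from the outgroup's state, so for I the derived state is '0', and for the remaining characters it is '1'.
I (derived state '0') is unique to R (autapomorphy; uninformative for grouping).
II (derived state '1') is shared by D, E, and S — a synapomorphy uniting that clade.
All ingroup taxa share the derived state '1' for III; it defines the ingroup but does not resolve relationships within it.
IV (derived state '1') is shared by D and E — a synapomorphy uniting that clade.
V groups D and R, which is incompatible with the clades supported by the remaining characters; treating it as convergent (homoplasy) costs fewer steps than any alternative tree.
VI (derived state '1') is unique to R (autapomorphy; uninformative for grouping).
Most parsimonious ingroup topology: (R,(S,(D,E))).
D and E form a cherry on this tree, so they are sister taxa.

E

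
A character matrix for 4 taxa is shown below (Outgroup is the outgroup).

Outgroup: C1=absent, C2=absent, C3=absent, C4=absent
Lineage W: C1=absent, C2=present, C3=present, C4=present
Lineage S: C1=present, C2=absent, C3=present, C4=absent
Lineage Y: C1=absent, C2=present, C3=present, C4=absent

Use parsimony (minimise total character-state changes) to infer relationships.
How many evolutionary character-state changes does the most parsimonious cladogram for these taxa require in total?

The outgroup has state 'absent' for every character, so 'present' is the derived state throughout.
C1 (derived state 'present') is unique to Lineage S (autapomorphy; uninformative for grouping).
C2 (derived state 'present') is shared by Lineage W and Lineage Y — a synapomorphy uniting that clade.
All ingroup taxa share the derived state 'present' for C3; it defines the ingroup but does not resolve relationships within it.
C4 (derived state 'present') is unique to Lineage W (autapomorphy; uninformative for grouping).
Most parsimonious ingroup topology: ((Lineage W,Lineage Y),Lineage S).
Changes per character on this tree: C1: 1; C2: 1; C3: 1; C4: 1.
Total = 4.

4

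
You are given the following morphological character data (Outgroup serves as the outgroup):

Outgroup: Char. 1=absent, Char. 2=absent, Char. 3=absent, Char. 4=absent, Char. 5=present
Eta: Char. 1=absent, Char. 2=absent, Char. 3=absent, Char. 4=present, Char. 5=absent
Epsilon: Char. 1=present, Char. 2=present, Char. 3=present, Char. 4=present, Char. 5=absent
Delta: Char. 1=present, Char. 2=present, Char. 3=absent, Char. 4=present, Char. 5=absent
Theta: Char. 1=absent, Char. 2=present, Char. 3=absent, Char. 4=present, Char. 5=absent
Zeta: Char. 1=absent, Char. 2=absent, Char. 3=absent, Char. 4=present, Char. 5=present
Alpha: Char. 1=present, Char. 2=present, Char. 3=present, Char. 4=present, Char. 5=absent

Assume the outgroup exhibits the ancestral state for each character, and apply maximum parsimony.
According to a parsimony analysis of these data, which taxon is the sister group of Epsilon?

Character polarity is set by the outgroup: the derived state is whichever differs from the outgroup's state, so for Char. 5 the derived state is 'absent', and for the remaining characters it is 'present'.
Char. 1 (derived state 'present') is shared by Alpha, Delta, and Epsilon — a synapomorphy uniting that clade.
Char. 2 (derived state 'present') is shared by Alpha, Delta, Epsilon, and Theta — a synapomorphy uniting that clade.
Char. 3 (derived state 'present') is shared by Alpha and Epsilon — a synapomorphy uniting that clade.
Char. 4 (derived state 'present') is shared by all ingroup taxa — unites the whole ingroup.
Only Alpha, Delta, Epsilon, Eta, and Theta show the derived state 'absent' for Char. 5, supporting them as a clade.
Most parsimonious ingroup topology: ((Eta,(((Epsilon,Alpha),Delta),Theta)),Zeta).
Epsilon and Alpha form a cherry on this tree, so they are sister taxa.

Alpha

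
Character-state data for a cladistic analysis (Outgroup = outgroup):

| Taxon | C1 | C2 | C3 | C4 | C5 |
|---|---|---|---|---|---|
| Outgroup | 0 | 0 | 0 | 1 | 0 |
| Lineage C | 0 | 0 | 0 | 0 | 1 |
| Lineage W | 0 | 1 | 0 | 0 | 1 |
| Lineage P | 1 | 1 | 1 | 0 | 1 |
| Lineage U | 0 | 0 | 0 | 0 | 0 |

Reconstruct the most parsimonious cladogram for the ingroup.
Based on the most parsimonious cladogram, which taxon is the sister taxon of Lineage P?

Character polarity is set by the outgroup: the derived state is whichever differs from the outgroup's state, so for C4 the derived state is '0', and for the remaining characters it is '1'.
C1 (derived state '1') is unique to Lineage P (autapomorphy; uninformative for grouping).
C2 (derived state '1') is shared by Lineage P and Lineage W — a synapomorphy uniting that clade.
C3 (derived state '1') is unique to Lineage P (autapomorphy; uninformative for grouping).
C4 (derived state '0') is shared by all ingroup taxa — unites the whole ingroup.
C5 (derived state '1') is shared by Lineage C, Lineage P, and Lineage W — a synapomorphy uniting that clade.
Most parsimonious ingroup topology: ((Lineage C,(Lineage W,Lineage P)),Lineage U).
Lineage P and Lineage W form a cherry on this tree, so they are sister taxa.

Lineage W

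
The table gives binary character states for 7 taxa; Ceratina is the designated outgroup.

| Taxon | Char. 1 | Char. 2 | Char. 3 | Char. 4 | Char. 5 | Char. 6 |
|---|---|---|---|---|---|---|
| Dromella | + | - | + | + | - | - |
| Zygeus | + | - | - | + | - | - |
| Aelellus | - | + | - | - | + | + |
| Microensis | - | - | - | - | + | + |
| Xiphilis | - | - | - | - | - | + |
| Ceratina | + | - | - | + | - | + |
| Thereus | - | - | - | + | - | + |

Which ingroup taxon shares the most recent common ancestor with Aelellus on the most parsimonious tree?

Microensis

Character polarity is set by the outgroup: the derived state is whichever differs from the outgroup's state, so for Char. 1, Char. 4, Char. 6 the derived state is '-', and for the remaining characters it is '+'.
Only Aelellus, Microensis, Thereus, and Xiphilis show the derived state '-' for Char. 1, supporting them as a clade.
Char. 2 (derived state '+') is unique to Aelellus (autapomorphy; uninformative for grouping).
Char. 3: derived state '+' in Dromella only — an autapomorphy, so it tells us nothing about relationships among taxa.
Char. 4: derived state '-' in Aelellus, Microensis, and Xiphilis only — synapomorphy for {Aelellus, Microensis, Xiphilis}.
Only Aelellus and Microensis show the derived state '+' for Char. 5, supporting them as a clade.
Char. 6: derived state '-' in Dromella and Zygeus only — synapomorphy for {Dromella, Zygeus}.
Most parsimonious ingroup topology: ((Thereus,((Aelellus,Microensis),Xiphilis)),(Dromella,Zygeus)).
Aelellus and Microensis form a cherry on this tree, so they are sister taxa.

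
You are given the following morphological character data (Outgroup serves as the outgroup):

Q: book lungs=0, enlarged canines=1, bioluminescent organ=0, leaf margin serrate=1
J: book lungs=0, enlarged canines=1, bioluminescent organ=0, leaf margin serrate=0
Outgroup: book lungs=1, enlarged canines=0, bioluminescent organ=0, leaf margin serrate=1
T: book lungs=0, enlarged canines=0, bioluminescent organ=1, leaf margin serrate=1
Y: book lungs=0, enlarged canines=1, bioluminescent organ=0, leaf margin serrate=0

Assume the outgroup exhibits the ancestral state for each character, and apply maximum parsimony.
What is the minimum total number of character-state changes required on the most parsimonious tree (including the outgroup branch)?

4

Character polarity is set by the outgroup: the derived state is whichever differs from the outgroup's state, so for book lungs, leaf margin serrate the derived state is '0', and for the remaining characters it is '1'.
book lungs (derived state '0') is shared by all ingroup taxa — unites the whole ingroup.
enlarged canines: derived state '1' in J, Q, and Y only — synapomorphy for {J, Q, Y}.
bioluminescent organ (derived state '1') is unique to T (autapomorphy; uninformative for grouping).
Only J and Y show the derived state '0' for leaf margin serrate, supporting them as a clade.
Most parsimonious ingroup topology: (((J,Y),Q),T).
Changes per character on this tree: book lungs: 1; enlarged canines: 1; bioluminescent organ: 1; leaf margin serrate: 1.
Total = 4.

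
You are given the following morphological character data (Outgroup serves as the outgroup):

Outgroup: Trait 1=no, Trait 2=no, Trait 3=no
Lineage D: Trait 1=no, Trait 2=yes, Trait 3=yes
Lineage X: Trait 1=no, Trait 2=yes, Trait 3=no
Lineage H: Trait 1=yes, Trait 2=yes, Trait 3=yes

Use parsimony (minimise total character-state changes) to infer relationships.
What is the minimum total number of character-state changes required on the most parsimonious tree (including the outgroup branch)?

3

The outgroup has state 'no' for every character, so 'yes' is the derived state throughout.
Trait 1: derived state 'yes' in Lineage H only — an autapomorphy, so it tells us nothing about relationships among taxa.
Trait 2 (derived state 'yes') is shared by all ingroup taxa — unites the whole ingroup.
Only Lineage D and Lineage H show the derived state 'yes' for Trait 3, supporting them as a clade.
Most parsimonious ingroup topology: ((Lineage D,Lineage H),Lineage X).
Changes per character on this tree: Trait 1: 1; Trait 2: 1; Trait 3: 1.
Total = 3.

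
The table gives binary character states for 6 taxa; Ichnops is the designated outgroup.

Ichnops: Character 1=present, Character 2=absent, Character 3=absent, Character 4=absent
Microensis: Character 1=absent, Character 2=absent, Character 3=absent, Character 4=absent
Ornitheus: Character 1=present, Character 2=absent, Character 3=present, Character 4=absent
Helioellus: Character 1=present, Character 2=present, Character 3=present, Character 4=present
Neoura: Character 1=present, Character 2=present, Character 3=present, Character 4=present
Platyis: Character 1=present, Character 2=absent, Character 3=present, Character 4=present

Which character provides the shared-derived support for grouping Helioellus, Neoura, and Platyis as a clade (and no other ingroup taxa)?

Character polarity is set by the outgroup: the derived state is whichever differs from the outgroup's state, so for Character 1 the derived state is 'absent', and for the remaining characters it is 'present'.
Character 1: derived state 'absent' in Microensis only — an autapomorphy, so it tells us nothing about relationships among taxa.
Character 2 (derived state 'present') is shared by Helioellus and Neoura — a synapomorphy uniting that clade.
Character 3 (derived state 'present') is shared by Helioellus, Neoura, Ornitheus, and Platyis — a synapomorphy uniting that clade.
Character 4 (derived state 'present') is shared by Helioellus, Neoura, and Platyis — a synapomorphy uniting that clade.
Most parsimonious ingroup topology: ((Ornitheus,(Platyis,(Neoura,Helioellus))),Microensis).
The clade {Helioellus, Neoura, Platyis} is supported by Character 4: its derived state 'present' occurs in exactly those taxa and in no other taxon (including the outgroup).

Character 4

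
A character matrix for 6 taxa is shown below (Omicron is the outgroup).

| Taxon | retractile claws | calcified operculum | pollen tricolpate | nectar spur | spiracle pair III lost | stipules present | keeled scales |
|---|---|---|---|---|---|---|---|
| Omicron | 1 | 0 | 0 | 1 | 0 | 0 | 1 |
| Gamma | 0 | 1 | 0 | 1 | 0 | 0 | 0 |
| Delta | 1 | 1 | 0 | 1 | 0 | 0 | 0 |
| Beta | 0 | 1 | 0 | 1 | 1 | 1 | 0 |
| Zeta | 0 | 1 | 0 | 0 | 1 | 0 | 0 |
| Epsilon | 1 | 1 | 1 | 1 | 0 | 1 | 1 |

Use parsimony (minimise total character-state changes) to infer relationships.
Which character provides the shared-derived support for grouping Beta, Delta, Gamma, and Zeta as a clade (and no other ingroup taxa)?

Character polarity is set by the outgroup: the derived state is whichever differs from the outgroup's state, so for retractile claws, nectar spur, keeled scales the derived state is '0', and for the remaining characters it is '1'.
retractile claws: derived state '0' in Beta, Gamma, and Zeta only — synapomorphy for {Beta, Gamma, Zeta}.
calcified operculum (derived state '1') is shared by all ingroup taxa — unites the whole ingroup.
pollen tricolpate (derived state '1') is unique to Epsilon (autapomorphy; uninformative for grouping).
nectar spur (derived state '0') is unique to Zeta (autapomorphy; uninformative for grouping).
spiracle pair III lost: derived state '1' in Beta and Zeta only — synapomorphy for {Beta, Zeta}.
stipules present (state '1') occurs in Beta and Epsilon but conflicts with the nesting implied by the other characters — most parsimoniously interpreted as homoplasy.
keeled scales (derived state '0') is shared by Beta, Delta, Gamma, and Zeta — a synapomorphy uniting that clade.
Most parsimonious ingroup topology: (((Gamma,(Beta,Zeta)),Delta),Epsilon).
The clade {Beta, Delta, Gamma, Zeta} is supported by keeled scales: its derived state '0' occurs in exactly those taxa and in no other taxon (including the outgroup).

keeled scales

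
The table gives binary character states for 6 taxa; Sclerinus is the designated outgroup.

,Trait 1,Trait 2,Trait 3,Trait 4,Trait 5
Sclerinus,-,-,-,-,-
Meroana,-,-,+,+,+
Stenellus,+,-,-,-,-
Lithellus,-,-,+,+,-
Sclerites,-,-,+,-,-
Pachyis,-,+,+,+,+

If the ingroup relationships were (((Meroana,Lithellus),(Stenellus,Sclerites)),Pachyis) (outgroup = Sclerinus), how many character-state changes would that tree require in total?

8

Map each character onto (((Meroana,Lithellus),(Stenellus,Sclerites)),Pachyis) (rooted by Sclerinus) and count the minimum state changes it requires (Fitch parsimony):
Trait 1: 1; Trait 2: 1; Trait 3: 2; Trait 4: 2; Trait 5: 2.
Total tree length = 8.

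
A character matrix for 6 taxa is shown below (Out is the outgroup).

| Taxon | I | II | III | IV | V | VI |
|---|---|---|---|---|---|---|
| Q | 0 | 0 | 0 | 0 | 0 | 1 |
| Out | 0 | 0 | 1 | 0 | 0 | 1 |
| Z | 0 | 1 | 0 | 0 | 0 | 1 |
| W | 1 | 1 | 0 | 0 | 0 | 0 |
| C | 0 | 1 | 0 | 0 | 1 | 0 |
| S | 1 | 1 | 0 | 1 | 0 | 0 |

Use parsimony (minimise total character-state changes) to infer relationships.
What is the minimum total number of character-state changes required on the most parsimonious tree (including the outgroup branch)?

Character polarity is set by the outgroup: the derived state is whichever differs from the outgroup's state, so for III, VI the derived state is '0', and for the remaining characters it is '1'.
Only S and W show the derived state '1' for I, supporting them as a clade.
II (derived state '1') is shared by C, S, W, and Z — a synapomorphy uniting that clade.
III (derived state '0') is shared by all ingroup taxa — unites the whole ingroup.
IV (derived state '1') is unique to S (autapomorphy; uninformative for grouping).
V (derived state '1') is unique to C (autapomorphy; uninformative for grouping).
VI: derived state '0' in C, S, and W only — synapomorphy for {C, S, W}.
Most parsimonious ingroup topology: (Q,((C,(W,S)),Z)).
Changes per character on this tree: I: 1; II: 1; III: 1; IV: 1; V: 1; VI: 1.
Total = 6.

6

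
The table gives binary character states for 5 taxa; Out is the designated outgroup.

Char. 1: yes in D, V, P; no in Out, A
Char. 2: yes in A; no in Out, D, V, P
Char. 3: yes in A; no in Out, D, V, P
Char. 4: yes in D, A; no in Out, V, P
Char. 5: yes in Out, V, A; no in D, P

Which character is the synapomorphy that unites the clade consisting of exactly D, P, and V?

Char. 1

Character polarity is set by the outgroup: the derived state is whichever differs from the outgroup's state, so for Char. 5 the derived state is 'no', and for the remaining characters it is 'yes'.
Only D, P, and V show the derived state 'yes' for Char. 1, supporting them as a clade.
Char. 2 (derived state 'yes') is unique to A (autapomorphy; uninformative for grouping).
Char. 3 (derived state 'yes') is unique to A (autapomorphy; uninformative for grouping).
Char. 4 (state 'yes') occurs in A and D but conflicts with the nesting implied by the other characters — most parsimoniously interpreted as homoplasy.
Only D and P show the derived state 'no' for Char. 5, supporting them as a clade.
Most parsimonious ingroup topology: (((D,P),V),A).
The clade {D, P, V} is supported by Char. 1: its derived state 'yes' occurs in exactly those taxa and in no other taxon (including the outgroup).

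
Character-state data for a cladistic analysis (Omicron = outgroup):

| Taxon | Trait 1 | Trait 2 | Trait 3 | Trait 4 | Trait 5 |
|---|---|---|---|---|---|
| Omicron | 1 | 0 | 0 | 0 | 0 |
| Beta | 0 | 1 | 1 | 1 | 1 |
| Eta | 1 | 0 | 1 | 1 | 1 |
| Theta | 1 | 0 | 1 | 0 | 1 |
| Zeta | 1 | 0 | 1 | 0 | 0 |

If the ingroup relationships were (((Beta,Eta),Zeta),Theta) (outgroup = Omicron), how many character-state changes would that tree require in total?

6

Map each character onto (((Beta,Eta),Zeta),Theta) (rooted by Omicron) and count the minimum state changes it requires (Fitch parsimony):
Trait 1: 1; Trait 2: 1; Trait 3: 1; Trait 4: 1; Trait 5: 2.
Total tree length = 6.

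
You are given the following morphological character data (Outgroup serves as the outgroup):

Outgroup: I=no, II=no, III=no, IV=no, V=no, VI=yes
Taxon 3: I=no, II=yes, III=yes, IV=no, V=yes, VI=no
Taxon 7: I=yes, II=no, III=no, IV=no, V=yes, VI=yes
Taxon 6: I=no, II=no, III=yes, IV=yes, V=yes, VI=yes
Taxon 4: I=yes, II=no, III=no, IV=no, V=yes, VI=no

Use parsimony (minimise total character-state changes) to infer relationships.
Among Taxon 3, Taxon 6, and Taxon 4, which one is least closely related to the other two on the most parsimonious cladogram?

Character polarity is set by the outgroup: the derived state is whichever differs from the outgroup's state, so for VI the derived state is 'no', and for the remaining characters it is 'yes'.
Only Taxon 4 and Taxon 7 show the derived state 'yes' for I, supporting them as a clade.
II (derived state 'yes') is unique to Taxon 3 (autapomorphy; uninformative for grouping).
Only Taxon 3 and Taxon 6 show the derived state 'yes' for III, supporting them as a clade.
IV: derived state 'yes' in Taxon 6 only — an autapomorphy, so it tells us nothing about relationships among taxa.
V (derived state 'yes') is shared by all ingroup taxa — unites the whole ingroup.
VI groups Taxon 3 and Taxon 4, which is incompatible with the clades supported by the remaining characters; treating it as convergent (homoplasy) costs fewer steps than any alternative tree.
Most parsimonious ingroup topology: ((Taxon 3,Taxon 6),(Taxon 7,Taxon 4)).
Taxon 6 and Taxon 3 share a more recent common ancestor with each other than either does with Taxon 4, so Taxon 4 is the least closely related of the three.

Taxon 4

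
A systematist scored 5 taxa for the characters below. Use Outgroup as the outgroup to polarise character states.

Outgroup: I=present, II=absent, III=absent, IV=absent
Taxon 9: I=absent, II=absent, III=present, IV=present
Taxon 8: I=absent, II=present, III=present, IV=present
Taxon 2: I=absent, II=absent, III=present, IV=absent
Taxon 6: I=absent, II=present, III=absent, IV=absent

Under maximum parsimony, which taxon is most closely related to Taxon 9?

Character polarity is set by the outgroup: the derived state is whichever differs from the outgroup's state, so for I the derived state is 'absent', and for the remaining characters it is 'present'.
I (derived state 'absent') is shared by all ingroup taxa — unites the whole ingroup.
II (state 'present') occurs in Taxon 6 and Taxon 8 but conflicts with the nesting implied by the other characters — most parsimoniously interpreted as homoplasy.
Only Taxon 2, Taxon 8, and Taxon 9 show the derived state 'present' for III, supporting them as a clade.
Only Taxon 8 and Taxon 9 show the derived state 'present' for IV, supporting them as a clade.
Most parsimonious ingroup topology: (((Taxon 9,Taxon 8),Taxon 2),Taxon 6).
Taxon 9 and Taxon 8 form a cherry on this tree, so they are sister taxa.

Taxon 8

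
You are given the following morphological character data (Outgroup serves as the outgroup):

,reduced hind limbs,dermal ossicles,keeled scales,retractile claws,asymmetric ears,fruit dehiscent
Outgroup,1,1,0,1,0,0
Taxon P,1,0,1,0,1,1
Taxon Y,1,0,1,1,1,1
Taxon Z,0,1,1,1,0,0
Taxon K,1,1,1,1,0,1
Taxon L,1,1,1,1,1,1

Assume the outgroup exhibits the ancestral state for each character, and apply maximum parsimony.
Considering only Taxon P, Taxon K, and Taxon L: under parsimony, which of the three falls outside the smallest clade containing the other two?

Taxon K

Character polarity is set by the outgroup: the derived state is whichever differs from the outgroup's state, so for reduced hind limbs, dermal ossicles, retractile claws the derived state is '0', and for the remaining characters it is '1'.
reduced hind limbs (derived state '0') is unique to Taxon Z (autapomorphy; uninformative for grouping).
Only Taxon P and Taxon Y show the derived state '0' for dermal ossicles, supporting them as a clade.
All ingroup taxa share the derived state '1' for keeled scales; it defines the ingroup but does not resolve relationships within it.
retractile claws: derived state '0' in Taxon P only — an autapomorphy, so it tells us nothing about relationships among taxa.
asymmetric ears (derived state '1') is shared by Taxon L, Taxon P, and Taxon Y — a synapomorphy uniting that clade.
fruit dehiscent: derived state '1' in Taxon K, Taxon L, Taxon P, and Taxon Y only — synapomorphy for {Taxon K, Taxon L, Taxon P, Taxon Y}.
Most parsimonious ingroup topology: ((((Taxon P,Taxon Y),Taxon L),Taxon K),Taxon Z).
Taxon L and Taxon P share a more recent common ancestor with each other than either does with Taxon K, so Taxon K is the least closely related of the three.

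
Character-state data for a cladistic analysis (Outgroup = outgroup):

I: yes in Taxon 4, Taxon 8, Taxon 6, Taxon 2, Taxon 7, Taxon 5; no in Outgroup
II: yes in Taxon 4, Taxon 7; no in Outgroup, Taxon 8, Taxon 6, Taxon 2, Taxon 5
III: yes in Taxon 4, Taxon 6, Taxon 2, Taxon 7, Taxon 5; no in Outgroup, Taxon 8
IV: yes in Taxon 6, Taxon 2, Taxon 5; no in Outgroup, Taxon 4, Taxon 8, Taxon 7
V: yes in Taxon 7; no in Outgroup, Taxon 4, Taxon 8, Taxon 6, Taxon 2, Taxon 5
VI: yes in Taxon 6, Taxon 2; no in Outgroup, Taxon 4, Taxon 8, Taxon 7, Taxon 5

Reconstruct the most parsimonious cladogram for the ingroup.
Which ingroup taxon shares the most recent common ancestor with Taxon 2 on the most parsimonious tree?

Taxon 6

The outgroup has state 'no' for every character, so 'yes' is the derived state throughout.
I (derived state 'yes') is shared by all ingroup taxa — unites the whole ingroup.
II (derived state 'yes') is shared by Taxon 4 and Taxon 7 — a synapomorphy uniting that clade.
Only Taxon 2, Taxon 4, Taxon 5, Taxon 6, and Taxon 7 show the derived state 'yes' for III, supporting them as a clade.
IV: derived state 'yes' in Taxon 2, Taxon 5, and Taxon 6 only — synapomorphy for {Taxon 2, Taxon 5, Taxon 6}.
V: derived state 'yes' in Taxon 7 only — an autapomorphy, so it tells us nothing about relationships among taxa.
VI (derived state 'yes') is shared by Taxon 2 and Taxon 6 — a synapomorphy uniting that clade.
Most parsimonious ingroup topology: ((((Taxon 6,Taxon 2),Taxon 5),(Taxon 4,Taxon 7)),Taxon 8).
Taxon 2 and Taxon 6 form a cherry on this tree, so they are sister taxa.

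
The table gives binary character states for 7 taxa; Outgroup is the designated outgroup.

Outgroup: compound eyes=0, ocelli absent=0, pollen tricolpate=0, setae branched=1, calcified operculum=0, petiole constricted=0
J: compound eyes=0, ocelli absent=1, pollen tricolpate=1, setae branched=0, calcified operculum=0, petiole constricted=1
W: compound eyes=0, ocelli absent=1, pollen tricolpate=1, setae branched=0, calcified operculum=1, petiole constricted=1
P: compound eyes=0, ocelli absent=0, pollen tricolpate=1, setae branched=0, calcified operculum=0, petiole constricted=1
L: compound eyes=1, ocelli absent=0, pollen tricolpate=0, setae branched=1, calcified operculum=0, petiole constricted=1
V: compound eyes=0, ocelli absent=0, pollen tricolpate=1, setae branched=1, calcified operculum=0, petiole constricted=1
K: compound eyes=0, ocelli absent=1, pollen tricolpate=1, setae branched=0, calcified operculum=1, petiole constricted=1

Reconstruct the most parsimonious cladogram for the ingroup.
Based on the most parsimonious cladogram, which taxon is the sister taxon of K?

Character polarity is set by the outgroup: the derived state is whichever differs from the outgroup's state, so for setae branched the derived state is '0', and for the remaining characters it is '1'.
compound eyes: derived state '1' in L only — an autapomorphy, so it tells us nothing about relationships among taxa.
ocelli absent: derived state '1' in J, K, and W only — synapomorphy for {J, K, W}.
pollen tricolpate: derived state '1' in J, K, P, V, and W only — synapomorphy for {J, K, P, V, W}.
setae branched: derived state '0' in J, K, P, and W only — synapomorphy for {J, K, P, W}.
calcified operculum (derived state '1') is shared by K and W — a synapomorphy uniting that clade.
petiole constricted (derived state '1') is shared by all ingroup taxa — unites the whole ingroup.
Most parsimonious ingroup topology: ((((J,(W,K)),P),V),L).
K and W form a cherry on this tree, so they are sister taxa.

W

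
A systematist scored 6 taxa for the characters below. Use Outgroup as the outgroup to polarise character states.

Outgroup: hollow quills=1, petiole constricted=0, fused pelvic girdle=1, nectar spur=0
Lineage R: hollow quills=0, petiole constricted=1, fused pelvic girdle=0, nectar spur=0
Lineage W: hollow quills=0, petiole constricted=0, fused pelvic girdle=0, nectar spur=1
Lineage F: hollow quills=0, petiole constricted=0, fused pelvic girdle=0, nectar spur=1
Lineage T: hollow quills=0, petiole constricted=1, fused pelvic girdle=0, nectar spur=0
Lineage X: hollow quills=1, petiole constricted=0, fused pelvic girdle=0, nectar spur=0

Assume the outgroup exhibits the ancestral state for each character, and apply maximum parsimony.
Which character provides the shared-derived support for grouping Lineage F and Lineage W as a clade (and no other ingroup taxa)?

nectar spur

Character polarity is set by the outgroup: the derived state is whichever differs from the outgroup's state, so for hollow quills, fused pelvic girdle the derived state is '0', and for the remaining characters it is '1'.
Only Lineage F, Lineage R, Lineage T, and Lineage W show the derived state '0' for hollow quills, supporting them as a clade.
petiole constricted (derived state '1') is shared by Lineage R and Lineage T — a synapomorphy uniting that clade.
fused pelvic girdle (derived state '0') is shared by all ingroup taxa — unites the whole ingroup.
nectar spur: derived state '1' in Lineage F and Lineage W only — synapomorphy for {Lineage F, Lineage W}.
Most parsimonious ingroup topology: (((Lineage R,Lineage T),(Lineage W,Lineage F)),Lineage X).
The clade {Lineage F, Lineage W} is supported by nectar spur: its derived state '1' occurs in exactly those taxa and in no other taxon (including the outgroup).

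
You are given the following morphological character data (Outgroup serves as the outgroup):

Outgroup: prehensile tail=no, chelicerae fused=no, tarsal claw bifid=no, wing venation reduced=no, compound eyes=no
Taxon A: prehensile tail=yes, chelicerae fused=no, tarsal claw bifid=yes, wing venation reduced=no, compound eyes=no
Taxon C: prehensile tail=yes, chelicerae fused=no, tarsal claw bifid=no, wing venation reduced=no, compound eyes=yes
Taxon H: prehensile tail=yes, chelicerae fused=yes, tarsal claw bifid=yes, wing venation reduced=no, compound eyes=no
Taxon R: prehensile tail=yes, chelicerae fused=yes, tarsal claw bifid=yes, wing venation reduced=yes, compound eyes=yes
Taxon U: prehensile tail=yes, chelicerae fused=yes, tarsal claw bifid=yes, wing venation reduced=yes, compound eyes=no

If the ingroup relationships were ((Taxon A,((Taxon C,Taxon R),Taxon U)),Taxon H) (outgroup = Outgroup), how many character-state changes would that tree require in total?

Map each character onto ((Taxon A,((Taxon C,Taxon R),Taxon U)),Taxon H) (rooted by Outgroup) and count the minimum state changes it requires (Fitch parsimony):
prehensile tail: 1; chelicerae fused: 3; tarsal claw bifid: 2; wing venation reduced: 2; compound eyes: 1.
Total tree length = 9.

9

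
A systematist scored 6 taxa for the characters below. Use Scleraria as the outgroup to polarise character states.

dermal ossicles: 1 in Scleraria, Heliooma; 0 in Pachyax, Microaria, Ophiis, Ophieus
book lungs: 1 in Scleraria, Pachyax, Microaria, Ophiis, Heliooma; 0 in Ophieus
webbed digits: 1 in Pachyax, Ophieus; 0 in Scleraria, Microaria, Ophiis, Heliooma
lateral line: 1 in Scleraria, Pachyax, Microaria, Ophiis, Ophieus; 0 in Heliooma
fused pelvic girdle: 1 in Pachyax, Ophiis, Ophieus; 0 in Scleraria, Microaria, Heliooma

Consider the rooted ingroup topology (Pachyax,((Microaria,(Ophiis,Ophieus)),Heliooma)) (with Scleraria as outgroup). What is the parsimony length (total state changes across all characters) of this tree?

Map each character onto (Pachyax,((Microaria,(Ophiis,Ophieus)),Heliooma)) (rooted by Scleraria) and count the minimum state changes it requires (Fitch parsimony):
dermal ossicles: 2; book lungs: 1; webbed digits: 2; lateral line: 1; fused pelvic girdle: 2.
Total tree length = 8.

8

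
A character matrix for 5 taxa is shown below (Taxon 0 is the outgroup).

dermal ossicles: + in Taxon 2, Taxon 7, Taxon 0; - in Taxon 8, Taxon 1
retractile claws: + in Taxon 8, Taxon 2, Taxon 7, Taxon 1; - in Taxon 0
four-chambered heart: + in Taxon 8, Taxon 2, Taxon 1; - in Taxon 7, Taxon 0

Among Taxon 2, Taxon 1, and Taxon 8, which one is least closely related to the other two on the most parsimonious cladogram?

Character polarity is set by the outgroup: the derived state is whichever differs from the outgroup's state, so for dermal ossicles the derived state is '-', and for the remaining characters it is '+'.
Only Taxon 1 and Taxon 8 show the derived state '-' for dermal ossicles, supporting them as a clade.
retractile claws (derived state '+') is shared by all ingroup taxa — unites the whole ingroup.
four-chambered heart (derived state '+') is shared by Taxon 1, Taxon 2, and Taxon 8 — a synapomorphy uniting that clade.
Most parsimonious ingroup topology: ((Taxon 2,(Taxon 8,Taxon 1)),Taxon 7).
Taxon 1 and Taxon 8 share a more recent common ancestor with each other than either does with Taxon 2, so Taxon 2 is the least closely related of the three.

Taxon 2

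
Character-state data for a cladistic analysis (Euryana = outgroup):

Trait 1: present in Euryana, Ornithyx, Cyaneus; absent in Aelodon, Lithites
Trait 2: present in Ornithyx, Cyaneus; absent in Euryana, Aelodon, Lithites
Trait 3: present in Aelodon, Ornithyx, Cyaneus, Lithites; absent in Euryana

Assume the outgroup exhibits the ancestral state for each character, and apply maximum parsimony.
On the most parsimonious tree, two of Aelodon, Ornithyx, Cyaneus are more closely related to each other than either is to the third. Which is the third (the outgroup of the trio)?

Aelodon

Character polarity is set by the outgroup: the derived state is whichever differs from the outgroup's state, so for Trait 1 the derived state is 'absent', and for the remaining characters it is 'present'.
Trait 1 (derived state 'absent') is shared by Aelodon and Lithites — a synapomorphy uniting that clade.
Only Cyaneus and Ornithyx show the derived state 'present' for Trait 2, supporting them as a clade.
Trait 3 (derived state 'present') is shared by all ingroup taxa — unites the whole ingroup.
Most parsimonious ingroup topology: ((Aelodon,Lithites),(Ornithyx,Cyaneus)).
Ornithyx and Cyaneus share a more recent common ancestor with each other than either does with Aelodon, so Aelodon is the least closely related of the three.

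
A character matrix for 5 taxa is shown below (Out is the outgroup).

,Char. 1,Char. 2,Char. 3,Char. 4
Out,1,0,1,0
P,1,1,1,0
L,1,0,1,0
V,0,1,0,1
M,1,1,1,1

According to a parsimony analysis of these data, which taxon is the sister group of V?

M

Character polarity is set by the outgroup: the derived state is whichever differs from the outgroup's state, so for Char. 1, Char. 3 the derived state is '0', and for the remaining characters it is '1'.
Char. 1: derived state '0' in V only — an autapomorphy, so it tells us nothing about relationships among taxa.
Char. 2: derived state '1' in M, P, and V only — synapomorphy for {M, P, V}.
Char. 3 (derived state '0') is unique to V (autapomorphy; uninformative for grouping).
Char. 4: derived state '1' in M and V only — synapomorphy for {M, V}.
Most parsimonious ingroup topology: ((P,(V,M)),L).
V and M form a cherry on this tree, so they are sister taxa.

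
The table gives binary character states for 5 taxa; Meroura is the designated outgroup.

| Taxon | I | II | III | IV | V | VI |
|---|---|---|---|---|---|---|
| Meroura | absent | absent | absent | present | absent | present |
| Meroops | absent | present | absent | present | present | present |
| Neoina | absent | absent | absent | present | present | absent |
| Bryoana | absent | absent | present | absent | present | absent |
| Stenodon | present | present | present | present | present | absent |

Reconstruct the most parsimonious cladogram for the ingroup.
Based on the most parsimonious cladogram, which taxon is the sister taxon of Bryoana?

Character polarity is set by the outgroup: the derived state is whichever differs from the outgroup's state, so for IV, VI the derived state is 'absent', and for the remaining characters it is 'present'.
I: derived state 'present' in Stenodon only — an autapomorphy, so it tells us nothing about relationships among taxa.
II (state 'present') occurs in Meroops and Stenodon but conflicts with the nesting implied by the other characters — most parsimoniously interpreted as homoplasy.
III (derived state 'present') is shared by Bryoana and Stenodon — a synapomorphy uniting that clade.
IV (derived state 'absent') is unique to Bryoana (autapomorphy; uninformative for grouping).
All ingroup taxa share the derived state 'present' for V; it defines the ingroup but does not resolve relationships within it.
Only Bryoana, Neoina, and Stenodon show the derived state 'absent' for VI, supporting them as a clade.
Most parsimonious ingroup topology: (Meroops,(Neoina,(Bryoana,Stenodon))).
Bryoana and Stenodon form a cherry on this tree, so they are sister taxa.

Stenodon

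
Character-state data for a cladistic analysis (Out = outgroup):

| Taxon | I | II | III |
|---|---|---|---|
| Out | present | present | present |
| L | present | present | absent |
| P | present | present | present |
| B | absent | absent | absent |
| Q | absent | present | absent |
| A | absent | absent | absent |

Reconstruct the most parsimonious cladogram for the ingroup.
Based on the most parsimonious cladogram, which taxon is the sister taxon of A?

B

The outgroup has state 'present' for every character, so 'absent' is the derived state throughout.
I (derived state 'absent') is shared by A, B, and Q — a synapomorphy uniting that clade.
II (derived state 'absent') is shared by A and B — a synapomorphy uniting that clade.
Only A, B, L, and Q show the derived state 'absent' for III, supporting them as a clade.
Most parsimonious ingroup topology: ((L,((B,A),Q)),P).
A and B form a cherry on this tree, so they are sister taxa.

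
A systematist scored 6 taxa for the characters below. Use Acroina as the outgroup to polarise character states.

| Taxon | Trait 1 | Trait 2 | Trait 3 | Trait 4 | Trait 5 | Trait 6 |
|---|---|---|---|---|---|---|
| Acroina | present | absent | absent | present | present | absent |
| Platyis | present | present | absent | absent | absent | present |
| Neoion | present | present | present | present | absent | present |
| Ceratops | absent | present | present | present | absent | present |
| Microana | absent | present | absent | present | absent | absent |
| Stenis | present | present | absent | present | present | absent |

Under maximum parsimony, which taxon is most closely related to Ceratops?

Neoion

Character polarity is set by the outgroup: the derived state is whichever differs from the outgroup's state, so for Trait 1, Trait 4, Trait 5 the derived state is 'absent', and for the remaining characters it is 'present'.
Trait 1 groups Ceratops and Microana, which is incompatible with the clades supported by the remaining characters; treating it as convergent (homoplasy) costs fewer steps than any alternative tree.
Trait 2 (derived state 'present') is shared by all ingroup taxa — unites the whole ingroup.
Trait 3 (derived state 'present') is shared by Ceratops and Neoion — a synapomorphy uniting that clade.
Trait 4: derived state 'absent' in Platyis only — an autapomorphy, so it tells us nothing about relationships among taxa.
Only Ceratops, Microana, Neoion, and Platyis show the derived state 'absent' for Trait 5, supporting them as a clade.
Trait 6: derived state 'present' in Ceratops, Neoion, and Platyis only — synapomorphy for {Ceratops, Neoion, Platyis}.
Most parsimonious ingroup topology: (((Platyis,(Neoion,Ceratops)),Microana),Stenis).
Ceratops and Neoion form a cherry on this tree, so they are sister taxa.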